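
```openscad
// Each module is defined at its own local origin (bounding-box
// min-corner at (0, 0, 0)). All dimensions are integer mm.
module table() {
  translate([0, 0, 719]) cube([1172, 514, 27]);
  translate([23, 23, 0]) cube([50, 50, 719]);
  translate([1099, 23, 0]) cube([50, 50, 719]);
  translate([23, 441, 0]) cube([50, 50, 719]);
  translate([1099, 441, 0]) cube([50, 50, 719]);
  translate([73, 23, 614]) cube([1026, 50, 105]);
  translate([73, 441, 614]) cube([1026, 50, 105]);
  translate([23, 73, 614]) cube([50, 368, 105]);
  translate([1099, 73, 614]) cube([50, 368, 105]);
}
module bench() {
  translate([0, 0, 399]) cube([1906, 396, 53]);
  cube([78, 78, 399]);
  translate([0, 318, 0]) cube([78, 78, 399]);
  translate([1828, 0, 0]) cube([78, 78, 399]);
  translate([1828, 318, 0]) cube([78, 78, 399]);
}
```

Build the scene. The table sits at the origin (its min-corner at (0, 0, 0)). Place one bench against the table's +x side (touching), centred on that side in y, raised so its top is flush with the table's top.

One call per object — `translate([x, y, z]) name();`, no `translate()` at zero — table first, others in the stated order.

table();
translate([1172, 59, 294]) bench();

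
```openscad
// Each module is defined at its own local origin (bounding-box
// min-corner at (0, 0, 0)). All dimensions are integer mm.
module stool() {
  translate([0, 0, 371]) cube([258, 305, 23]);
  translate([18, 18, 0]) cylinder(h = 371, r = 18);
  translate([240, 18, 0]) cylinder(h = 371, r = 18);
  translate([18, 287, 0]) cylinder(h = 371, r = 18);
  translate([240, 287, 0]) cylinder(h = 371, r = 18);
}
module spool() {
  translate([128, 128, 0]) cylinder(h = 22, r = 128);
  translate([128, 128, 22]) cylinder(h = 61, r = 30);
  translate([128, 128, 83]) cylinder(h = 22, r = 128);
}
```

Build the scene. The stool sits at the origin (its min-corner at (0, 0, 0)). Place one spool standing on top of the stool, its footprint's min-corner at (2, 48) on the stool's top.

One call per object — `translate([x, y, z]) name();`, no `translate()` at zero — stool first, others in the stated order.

stool();
translate([2, 48, 394]) spool();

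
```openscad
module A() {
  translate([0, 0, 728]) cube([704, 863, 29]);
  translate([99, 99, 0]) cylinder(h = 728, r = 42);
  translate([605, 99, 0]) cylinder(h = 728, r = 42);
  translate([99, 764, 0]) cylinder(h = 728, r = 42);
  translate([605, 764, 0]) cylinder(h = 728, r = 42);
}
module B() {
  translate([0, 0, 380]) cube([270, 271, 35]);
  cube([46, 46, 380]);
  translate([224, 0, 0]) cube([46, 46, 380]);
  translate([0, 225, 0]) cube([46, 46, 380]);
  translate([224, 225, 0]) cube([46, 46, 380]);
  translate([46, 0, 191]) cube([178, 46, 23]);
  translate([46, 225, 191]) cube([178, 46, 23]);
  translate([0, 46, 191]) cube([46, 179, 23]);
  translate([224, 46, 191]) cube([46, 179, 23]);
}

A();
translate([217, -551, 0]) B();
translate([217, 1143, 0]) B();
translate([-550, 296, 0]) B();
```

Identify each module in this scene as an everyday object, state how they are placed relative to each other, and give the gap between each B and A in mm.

Each stool's nearest face is 280 mm from the table's bounding box.

A is a table. B is a stool. Three stools sit around the table at the −y, +y, −x sides. The gap between each stool and the table is 280 mm.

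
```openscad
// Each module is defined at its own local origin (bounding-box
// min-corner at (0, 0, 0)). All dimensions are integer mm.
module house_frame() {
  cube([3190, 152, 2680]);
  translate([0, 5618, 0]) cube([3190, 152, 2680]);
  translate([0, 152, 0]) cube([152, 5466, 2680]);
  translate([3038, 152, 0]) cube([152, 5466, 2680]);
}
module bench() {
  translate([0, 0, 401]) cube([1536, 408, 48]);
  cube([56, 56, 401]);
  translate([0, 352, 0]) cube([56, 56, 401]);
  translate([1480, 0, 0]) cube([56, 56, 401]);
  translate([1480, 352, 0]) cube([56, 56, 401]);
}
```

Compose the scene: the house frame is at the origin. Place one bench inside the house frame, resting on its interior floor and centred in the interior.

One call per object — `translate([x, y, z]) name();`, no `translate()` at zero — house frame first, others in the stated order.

house_frame();
translate([827, 2681, 0]) bench();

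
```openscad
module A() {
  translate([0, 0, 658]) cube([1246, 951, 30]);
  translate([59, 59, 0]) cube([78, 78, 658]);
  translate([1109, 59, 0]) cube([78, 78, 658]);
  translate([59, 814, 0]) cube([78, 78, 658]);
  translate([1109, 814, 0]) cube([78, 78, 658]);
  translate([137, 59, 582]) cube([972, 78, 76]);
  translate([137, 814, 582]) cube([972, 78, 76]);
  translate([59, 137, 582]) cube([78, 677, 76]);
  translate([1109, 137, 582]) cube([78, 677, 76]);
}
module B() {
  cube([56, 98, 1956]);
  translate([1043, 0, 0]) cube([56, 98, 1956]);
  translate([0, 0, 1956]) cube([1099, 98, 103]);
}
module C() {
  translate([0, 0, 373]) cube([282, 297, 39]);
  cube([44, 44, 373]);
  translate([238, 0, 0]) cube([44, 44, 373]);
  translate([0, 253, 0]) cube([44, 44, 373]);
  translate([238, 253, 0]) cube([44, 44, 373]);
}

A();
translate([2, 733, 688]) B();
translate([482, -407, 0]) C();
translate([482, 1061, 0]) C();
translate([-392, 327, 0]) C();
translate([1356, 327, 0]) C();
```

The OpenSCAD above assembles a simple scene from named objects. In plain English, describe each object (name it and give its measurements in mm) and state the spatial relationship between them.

A is a table with a 1246×951 mm rectangular top, 30 mm thick, top surface at z = 688 mm, supported by four 78×78 mm square legs, each inset 59 mm from the nearest pair of top edges, running from the floor. Four apron rails, 78 mm thick and 76 mm tall, run between adjacent legs with their top edges flush with the underside of the top and their outer faces flush with the legs' outer faces.

B is a door frame. The clear opening is 987 mm wide and 1956 mm high. Two 56 mm wide jambs, 98 mm deep, stand either side of the opening from the floor to the top of the opening. A 103 mm thick head sits across the top of both jambs, spanning the full outside width of the frame.

C is a four-legged stool. The seat is a 282×297×39 mm slab whose top surface is at z = 412 mm; four square legs, each 44×44 mm in cross-section, run from the floor (z = 0) to the underside of the seat, each flush with a corner of the seat.

The door frame is on top of the table. Four stools sit around the table at the −y, +y, −x, +x sides.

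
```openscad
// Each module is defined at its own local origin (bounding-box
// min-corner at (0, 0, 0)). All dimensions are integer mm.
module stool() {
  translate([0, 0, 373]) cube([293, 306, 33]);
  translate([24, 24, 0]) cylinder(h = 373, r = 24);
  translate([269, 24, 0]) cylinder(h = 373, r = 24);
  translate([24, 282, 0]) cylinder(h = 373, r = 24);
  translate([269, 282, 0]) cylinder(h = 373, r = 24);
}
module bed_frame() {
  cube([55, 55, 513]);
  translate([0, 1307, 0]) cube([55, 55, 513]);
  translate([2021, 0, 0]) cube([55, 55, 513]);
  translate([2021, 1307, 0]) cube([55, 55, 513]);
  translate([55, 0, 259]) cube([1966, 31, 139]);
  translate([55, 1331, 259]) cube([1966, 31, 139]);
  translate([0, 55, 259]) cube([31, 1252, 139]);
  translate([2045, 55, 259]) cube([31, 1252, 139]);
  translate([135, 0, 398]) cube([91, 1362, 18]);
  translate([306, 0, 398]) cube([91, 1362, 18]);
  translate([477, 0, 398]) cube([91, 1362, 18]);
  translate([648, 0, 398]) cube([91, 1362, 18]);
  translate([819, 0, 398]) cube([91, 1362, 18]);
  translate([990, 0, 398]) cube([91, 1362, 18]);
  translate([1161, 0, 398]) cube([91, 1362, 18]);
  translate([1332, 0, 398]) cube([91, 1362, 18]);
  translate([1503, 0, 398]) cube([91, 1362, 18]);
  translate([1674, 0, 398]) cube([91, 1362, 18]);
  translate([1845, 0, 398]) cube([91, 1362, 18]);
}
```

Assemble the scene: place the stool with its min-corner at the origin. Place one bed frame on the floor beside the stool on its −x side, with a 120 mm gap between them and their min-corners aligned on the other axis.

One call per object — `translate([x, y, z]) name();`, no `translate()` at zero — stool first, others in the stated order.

stool();
translate([-2196, 0, 0]) bed_frame();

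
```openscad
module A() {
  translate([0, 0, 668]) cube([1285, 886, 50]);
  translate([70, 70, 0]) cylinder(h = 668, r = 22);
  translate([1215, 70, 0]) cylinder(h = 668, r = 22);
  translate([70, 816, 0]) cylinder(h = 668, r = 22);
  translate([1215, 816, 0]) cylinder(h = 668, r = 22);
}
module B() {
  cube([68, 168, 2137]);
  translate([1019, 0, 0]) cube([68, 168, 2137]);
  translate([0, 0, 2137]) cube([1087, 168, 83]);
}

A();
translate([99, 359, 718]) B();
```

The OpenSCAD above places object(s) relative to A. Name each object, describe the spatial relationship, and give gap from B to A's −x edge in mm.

The door frame's min-x is at 99; the table's min-x is 0; gap = 99 mm.

A is a table. B is a door frame. The door frame is on top of the table, centred. The gap from the door frame to the table's −x edge is 99 mm.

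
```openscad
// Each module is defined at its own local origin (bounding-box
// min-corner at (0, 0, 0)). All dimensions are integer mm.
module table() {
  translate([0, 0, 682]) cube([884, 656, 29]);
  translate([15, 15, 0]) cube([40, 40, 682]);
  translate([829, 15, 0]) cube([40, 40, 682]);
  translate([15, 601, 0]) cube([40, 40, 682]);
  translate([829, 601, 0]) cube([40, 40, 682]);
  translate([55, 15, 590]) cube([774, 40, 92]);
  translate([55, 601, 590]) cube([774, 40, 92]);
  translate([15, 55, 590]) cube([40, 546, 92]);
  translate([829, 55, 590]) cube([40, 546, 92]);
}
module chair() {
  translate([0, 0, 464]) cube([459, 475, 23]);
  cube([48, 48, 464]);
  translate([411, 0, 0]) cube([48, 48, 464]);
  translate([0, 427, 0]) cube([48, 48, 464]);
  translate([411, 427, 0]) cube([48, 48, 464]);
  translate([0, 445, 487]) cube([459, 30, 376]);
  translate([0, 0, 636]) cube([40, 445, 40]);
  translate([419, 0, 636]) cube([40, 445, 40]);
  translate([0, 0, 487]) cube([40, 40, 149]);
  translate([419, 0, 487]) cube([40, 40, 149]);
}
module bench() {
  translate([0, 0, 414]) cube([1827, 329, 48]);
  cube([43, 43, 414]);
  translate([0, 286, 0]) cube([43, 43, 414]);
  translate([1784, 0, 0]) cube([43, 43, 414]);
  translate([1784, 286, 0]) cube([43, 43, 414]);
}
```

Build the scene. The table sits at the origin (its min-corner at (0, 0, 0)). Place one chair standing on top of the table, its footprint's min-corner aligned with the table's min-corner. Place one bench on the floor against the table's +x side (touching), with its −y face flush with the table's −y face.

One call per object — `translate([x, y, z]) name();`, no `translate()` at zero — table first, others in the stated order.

table();
translate([0, 0, 711]) chair();
translate([884, 0, 0]) bench();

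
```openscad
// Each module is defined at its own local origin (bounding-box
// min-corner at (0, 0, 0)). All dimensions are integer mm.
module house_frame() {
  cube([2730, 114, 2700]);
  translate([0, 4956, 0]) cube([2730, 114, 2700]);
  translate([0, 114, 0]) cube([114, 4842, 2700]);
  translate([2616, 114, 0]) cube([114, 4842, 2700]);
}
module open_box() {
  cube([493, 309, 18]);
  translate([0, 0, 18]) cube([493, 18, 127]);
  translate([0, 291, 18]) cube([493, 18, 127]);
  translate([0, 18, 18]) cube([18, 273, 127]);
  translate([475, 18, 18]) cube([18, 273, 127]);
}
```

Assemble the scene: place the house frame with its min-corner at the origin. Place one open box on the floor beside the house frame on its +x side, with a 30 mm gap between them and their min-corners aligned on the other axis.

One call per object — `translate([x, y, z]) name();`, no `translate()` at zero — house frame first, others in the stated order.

house_frame();
translate([2760, 0, 0]) open_box();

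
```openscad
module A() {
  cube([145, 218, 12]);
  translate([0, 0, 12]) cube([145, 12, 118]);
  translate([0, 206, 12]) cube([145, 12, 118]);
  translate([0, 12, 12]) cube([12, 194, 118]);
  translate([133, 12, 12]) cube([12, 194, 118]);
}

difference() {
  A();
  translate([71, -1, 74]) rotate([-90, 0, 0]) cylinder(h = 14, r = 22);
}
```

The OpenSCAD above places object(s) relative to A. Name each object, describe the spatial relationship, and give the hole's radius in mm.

A is an open box. The open box has a circular hole through its front wall. The hole's radius is 22 mm.

The subtracted cylinder has r = 22 mm.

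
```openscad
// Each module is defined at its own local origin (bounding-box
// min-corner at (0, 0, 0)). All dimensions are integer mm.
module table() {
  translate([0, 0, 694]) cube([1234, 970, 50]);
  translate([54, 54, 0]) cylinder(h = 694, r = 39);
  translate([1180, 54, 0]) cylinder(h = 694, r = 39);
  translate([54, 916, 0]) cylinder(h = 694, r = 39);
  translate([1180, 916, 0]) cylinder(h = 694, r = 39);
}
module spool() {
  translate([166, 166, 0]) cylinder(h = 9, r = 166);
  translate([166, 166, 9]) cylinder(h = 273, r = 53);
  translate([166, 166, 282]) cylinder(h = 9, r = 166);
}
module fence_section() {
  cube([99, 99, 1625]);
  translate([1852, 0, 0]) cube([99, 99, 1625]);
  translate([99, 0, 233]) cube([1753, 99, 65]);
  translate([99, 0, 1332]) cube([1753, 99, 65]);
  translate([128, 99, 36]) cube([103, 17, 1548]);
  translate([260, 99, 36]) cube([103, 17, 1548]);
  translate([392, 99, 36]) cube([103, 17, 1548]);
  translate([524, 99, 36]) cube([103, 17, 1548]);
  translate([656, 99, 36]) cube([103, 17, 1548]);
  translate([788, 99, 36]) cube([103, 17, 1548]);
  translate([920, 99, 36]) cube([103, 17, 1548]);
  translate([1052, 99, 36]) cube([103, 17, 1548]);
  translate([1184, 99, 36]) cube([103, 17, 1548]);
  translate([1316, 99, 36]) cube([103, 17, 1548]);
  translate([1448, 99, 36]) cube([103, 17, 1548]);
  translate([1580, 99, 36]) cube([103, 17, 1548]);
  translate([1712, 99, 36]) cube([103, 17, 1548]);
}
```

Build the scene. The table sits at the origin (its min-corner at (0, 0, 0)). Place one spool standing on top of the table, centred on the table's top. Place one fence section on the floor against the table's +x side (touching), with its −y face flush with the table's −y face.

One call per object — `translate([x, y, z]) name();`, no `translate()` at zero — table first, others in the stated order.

table();
translate([451, 319, 744]) spool();
translate([1234, 0, 0]) fence_section();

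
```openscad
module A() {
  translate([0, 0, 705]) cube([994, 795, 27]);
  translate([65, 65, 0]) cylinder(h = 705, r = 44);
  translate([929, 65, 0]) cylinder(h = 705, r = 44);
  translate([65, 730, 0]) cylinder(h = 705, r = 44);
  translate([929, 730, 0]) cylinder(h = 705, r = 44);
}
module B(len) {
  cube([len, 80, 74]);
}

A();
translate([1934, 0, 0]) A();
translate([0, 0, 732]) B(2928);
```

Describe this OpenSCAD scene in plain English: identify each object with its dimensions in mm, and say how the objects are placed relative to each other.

A is a table with a 994×795 mm rectangular top, 27 mm thick, top surface at z = 732 mm, supported by four round legs of 88 mm diameter, each leg's bounding box inset 21 mm from the nearest pair of top edges, running from the floor.

B is a rectangular beam 2928 mm long (x), 80 mm deep (y), 74 mm thick (z).

The beam spans the tops of two tables placed 940 mm apart, resting at z = 732 mm.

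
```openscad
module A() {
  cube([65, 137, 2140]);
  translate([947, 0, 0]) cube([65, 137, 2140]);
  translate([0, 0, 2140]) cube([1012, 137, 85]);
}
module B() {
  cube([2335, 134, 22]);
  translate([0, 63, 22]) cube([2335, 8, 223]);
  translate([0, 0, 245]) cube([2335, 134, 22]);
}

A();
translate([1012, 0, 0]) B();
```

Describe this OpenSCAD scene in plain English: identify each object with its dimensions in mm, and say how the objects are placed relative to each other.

A is a rectangular door frame: two vertical jambs of 65×137 mm section, 2140 mm tall, with a clear opening 882 mm wide between their inner faces. A header 85 mm tall and 137 mm deep lies on top of the jambs and spans the full outside width.

B is an I-beam lying along x, 2335 mm long. Overall section height 267 mm. Two flanges 134 mm wide (y) and 22 mm thick, one on the floor and one at the top; a web 8 mm thick runs between them, centred on the flange width.

The I-beam is against the door frame's +x side, with their −y faces flush.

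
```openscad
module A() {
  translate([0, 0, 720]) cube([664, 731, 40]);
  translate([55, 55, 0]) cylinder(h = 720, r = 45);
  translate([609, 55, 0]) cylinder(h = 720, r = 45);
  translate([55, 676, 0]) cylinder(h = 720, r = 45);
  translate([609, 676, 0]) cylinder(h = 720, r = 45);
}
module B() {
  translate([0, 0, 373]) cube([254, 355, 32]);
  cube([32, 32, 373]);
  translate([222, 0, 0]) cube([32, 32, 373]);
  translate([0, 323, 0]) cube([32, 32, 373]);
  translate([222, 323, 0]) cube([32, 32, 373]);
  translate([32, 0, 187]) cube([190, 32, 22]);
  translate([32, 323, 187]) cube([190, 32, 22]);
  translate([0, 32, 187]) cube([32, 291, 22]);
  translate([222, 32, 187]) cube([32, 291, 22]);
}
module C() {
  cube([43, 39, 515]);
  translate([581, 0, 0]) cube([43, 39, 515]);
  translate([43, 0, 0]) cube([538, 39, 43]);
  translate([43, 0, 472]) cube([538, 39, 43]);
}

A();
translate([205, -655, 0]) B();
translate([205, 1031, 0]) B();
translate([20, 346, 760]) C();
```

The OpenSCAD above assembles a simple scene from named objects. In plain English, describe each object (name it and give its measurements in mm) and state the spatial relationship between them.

A is a rectangular dining table. The top is 664×731×40 mm with its upper surface at z = 760 mm. It stands on four round legs of 90 mm diameter, each leg's bounding box inset 10 mm from the nearest pair of top edges, running from the floor to the underside of the top.

B is a simple wooden stool: a rectangular seat 254 mm (x) by 355 mm (y), 32 mm thick, top face at z = 405 mm, on four square legs, each 32×32 mm in cross-section. The legs rest on z = 0, each flush with a corner of the seat. Four stretchers, 32 mm wide and 22 mm tall, connect adjacent legs with their undersides at z = 187 mm, each running between the inner faces of the legs it joins and aligned with the legs' outer faces on the other axis.

C is a picture frame with a 538×429 mm rectangular opening (x by z) and a uniform 43 mm border on every side. Frame depth is 39 mm along y. It is built from two vertical stiles running the full outside height and two horizontal rails spanning the gap between the stiles.

Two stools sit around the table at the −y, +y sides. The picture frame is on top of the table, centred.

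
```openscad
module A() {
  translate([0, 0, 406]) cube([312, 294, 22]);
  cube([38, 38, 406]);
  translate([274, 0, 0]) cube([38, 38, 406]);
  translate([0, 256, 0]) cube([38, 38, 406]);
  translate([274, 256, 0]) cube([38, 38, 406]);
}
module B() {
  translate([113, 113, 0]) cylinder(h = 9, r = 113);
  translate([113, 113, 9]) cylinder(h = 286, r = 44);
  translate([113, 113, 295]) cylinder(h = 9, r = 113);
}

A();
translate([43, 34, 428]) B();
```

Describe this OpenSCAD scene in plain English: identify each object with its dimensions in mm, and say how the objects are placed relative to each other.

A is a four-legged stool. The seat is a 312×294×22 mm slab whose top surface is at z = 428 mm; four square legs, each 38×38 mm in cross-section, run from the floor (z = 0) to the underside of the seat, each flush with a corner of the seat.

B is a spool: two coaxial disc flanges of radius 113 mm and thickness 9 mm, joined by a core cylinder of radius 44 mm and height 286 mm. The lower flange rests on z = 0 and the three cylinders share a vertical axis.

The spool is on top of the stool, centred.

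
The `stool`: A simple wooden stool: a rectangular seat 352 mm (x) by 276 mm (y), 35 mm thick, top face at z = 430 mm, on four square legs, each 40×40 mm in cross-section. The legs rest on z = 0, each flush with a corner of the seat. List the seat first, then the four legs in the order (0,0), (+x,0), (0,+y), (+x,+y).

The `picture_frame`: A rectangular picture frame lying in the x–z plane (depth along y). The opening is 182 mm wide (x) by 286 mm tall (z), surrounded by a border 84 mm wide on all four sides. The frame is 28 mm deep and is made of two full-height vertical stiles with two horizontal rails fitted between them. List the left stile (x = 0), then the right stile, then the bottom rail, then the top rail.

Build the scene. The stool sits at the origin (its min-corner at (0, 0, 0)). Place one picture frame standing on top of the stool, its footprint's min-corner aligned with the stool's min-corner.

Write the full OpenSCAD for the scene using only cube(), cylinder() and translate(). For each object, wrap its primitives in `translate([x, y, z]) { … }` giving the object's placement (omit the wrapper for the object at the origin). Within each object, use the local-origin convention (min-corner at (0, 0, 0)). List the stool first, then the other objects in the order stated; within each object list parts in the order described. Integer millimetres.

translate([0, 0, 395]) cube([352, 276, 35]);
cube([40, 40, 395]);
translate([312, 0, 0]) cube([40, 40, 395]);
translate([0, 236, 0]) cube([40, 40, 395]);
translate([312, 236, 0]) cube([40, 40, 395]);
translate([0, 0, 430]) {
  cube([84, 28, 454]);
  translate([266, 0, 0]) cube([84, 28, 454]);
  translate([84, 0, 0]) cube([182, 28, 84]);
  translate([84, 0, 370]) cube([182, 28, 84]);
}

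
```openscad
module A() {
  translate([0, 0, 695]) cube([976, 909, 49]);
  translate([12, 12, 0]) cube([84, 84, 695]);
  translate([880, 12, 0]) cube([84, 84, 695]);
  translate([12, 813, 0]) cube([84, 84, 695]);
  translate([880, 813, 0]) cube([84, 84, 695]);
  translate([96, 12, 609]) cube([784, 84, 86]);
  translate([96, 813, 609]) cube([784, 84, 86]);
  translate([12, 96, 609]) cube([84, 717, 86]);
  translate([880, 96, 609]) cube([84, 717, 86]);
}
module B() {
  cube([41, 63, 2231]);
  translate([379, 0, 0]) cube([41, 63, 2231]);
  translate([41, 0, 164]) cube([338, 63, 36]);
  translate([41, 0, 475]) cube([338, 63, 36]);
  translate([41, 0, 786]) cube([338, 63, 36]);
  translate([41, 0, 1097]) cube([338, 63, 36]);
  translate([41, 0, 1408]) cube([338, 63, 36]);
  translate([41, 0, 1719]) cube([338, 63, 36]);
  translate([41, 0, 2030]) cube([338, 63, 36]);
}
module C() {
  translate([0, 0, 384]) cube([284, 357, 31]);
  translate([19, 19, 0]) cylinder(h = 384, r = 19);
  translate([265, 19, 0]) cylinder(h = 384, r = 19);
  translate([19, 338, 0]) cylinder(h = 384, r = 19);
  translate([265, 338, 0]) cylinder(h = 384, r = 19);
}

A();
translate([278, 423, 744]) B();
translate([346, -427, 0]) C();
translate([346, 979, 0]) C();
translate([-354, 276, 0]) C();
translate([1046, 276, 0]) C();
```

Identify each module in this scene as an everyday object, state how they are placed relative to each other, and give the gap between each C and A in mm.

Each stool's nearest face is 70 mm from the table's bounding box.

A is a table. B is a ladder. C is a stool. The ladder is on top of the table, centred. Four stools sit around the table at the −y, +y, −x, +x sides. The gap between each stool and the table is 70 mm.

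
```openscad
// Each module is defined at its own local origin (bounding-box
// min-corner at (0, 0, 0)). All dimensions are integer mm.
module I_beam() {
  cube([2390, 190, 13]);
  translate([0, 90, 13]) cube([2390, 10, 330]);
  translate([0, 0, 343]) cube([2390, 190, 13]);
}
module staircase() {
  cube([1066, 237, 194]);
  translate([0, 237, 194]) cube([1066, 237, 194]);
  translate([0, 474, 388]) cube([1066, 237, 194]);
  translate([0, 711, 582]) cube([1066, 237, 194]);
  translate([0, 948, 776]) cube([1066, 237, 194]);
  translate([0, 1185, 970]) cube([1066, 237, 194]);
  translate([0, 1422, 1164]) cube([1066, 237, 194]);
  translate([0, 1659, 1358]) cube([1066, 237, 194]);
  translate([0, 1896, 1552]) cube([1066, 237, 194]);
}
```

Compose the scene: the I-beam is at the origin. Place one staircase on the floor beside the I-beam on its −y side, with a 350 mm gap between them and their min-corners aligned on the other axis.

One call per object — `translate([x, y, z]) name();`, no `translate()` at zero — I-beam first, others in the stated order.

I_beam();
translate([0, -2483, 0]) staircase();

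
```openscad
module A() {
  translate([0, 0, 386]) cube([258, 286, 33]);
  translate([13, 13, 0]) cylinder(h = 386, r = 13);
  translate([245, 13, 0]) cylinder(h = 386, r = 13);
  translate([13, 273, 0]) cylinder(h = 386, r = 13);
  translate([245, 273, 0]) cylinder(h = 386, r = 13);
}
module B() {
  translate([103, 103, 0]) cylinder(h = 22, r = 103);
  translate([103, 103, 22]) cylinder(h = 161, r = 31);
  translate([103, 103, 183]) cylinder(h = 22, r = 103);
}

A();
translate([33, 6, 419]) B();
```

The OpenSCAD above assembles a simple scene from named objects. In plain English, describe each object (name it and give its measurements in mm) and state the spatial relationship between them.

A is a four-legged stool. The seat is a 258×286×33 mm slab whose top surface is at z = 419 mm; four round legs, each 26 mm in diameter, run from the floor (z = 0) to the underside of the seat, each leg's axis is inset half a diameter from the nearest pair of seat edges (so the leg's bounding box is flush with the corner).

B is a spool: two coaxial disc flanges of radius 103 mm and thickness 22 mm, joined by a core cylinder of radius 31 mm and height 161 mm. The lower flange rests on z = 0 and the three cylinders share a vertical axis.

The spool is on top of the stool.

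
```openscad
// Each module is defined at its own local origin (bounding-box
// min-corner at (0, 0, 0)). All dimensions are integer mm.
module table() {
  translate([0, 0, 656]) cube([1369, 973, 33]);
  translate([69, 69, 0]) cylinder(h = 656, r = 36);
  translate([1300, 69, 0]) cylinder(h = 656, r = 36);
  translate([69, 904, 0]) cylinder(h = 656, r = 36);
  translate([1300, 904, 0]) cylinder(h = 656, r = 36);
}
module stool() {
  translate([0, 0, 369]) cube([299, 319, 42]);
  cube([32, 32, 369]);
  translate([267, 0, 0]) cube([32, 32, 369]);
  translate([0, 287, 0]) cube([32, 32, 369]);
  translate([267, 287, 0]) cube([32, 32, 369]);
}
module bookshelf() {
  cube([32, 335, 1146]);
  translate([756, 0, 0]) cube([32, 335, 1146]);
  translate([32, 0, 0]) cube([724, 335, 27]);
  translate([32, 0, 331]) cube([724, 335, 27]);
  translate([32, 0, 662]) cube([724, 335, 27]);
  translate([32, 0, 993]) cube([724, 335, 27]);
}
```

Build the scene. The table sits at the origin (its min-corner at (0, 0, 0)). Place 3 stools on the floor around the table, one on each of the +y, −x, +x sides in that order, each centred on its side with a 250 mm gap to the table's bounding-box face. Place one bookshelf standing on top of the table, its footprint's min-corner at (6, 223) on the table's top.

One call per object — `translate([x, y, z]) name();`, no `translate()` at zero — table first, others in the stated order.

table();
translate([535, 1223, 0]) stool();
translate([-549, 327, 0]) stool();
translate([1619, 327, 0]) stool();
translate([6, 223, 689]) bookshelf();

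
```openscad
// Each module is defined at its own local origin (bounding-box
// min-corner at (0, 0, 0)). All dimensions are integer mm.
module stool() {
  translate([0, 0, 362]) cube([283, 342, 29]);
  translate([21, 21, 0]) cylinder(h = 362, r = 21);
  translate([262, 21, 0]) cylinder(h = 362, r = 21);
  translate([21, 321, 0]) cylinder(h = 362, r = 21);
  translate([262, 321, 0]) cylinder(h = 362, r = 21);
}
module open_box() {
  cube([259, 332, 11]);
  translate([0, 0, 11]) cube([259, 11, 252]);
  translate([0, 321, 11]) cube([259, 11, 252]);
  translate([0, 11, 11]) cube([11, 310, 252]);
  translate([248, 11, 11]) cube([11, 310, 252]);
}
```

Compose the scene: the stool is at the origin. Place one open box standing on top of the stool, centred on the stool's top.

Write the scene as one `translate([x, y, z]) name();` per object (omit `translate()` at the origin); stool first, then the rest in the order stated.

stool();
translate([12, 5, 391]) open_box();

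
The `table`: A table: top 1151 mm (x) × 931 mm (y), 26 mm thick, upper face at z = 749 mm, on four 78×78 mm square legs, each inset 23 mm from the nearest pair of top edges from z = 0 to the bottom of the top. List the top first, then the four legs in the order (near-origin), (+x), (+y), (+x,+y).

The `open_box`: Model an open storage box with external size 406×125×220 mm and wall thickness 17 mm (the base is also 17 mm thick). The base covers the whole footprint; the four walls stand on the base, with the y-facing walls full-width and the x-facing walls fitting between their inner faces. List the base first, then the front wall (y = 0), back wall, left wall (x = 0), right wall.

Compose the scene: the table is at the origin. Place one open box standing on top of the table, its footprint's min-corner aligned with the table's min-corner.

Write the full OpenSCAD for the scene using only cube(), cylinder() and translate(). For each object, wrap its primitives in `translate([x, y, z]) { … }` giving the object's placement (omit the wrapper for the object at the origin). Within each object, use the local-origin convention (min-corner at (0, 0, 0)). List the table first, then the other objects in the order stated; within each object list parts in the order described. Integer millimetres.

translate([0, 0, 723]) cube([1151, 931, 26]);
translate([23, 23, 0]) cube([78, 78, 723]);
translate([1050, 23, 0]) cube([78, 78, 723]);
translate([23, 830, 0]) cube([78, 78, 723]);
translate([1050, 830, 0]) cube([78, 78, 723]);
translate([0, 0, 749]) {
  cube([406, 125, 17]);
  translate([0, 0, 17]) cube([406, 17, 203]);
  translate([0, 108, 17]) cube([406, 17, 203]);
  translate([0, 17, 17]) cube([17, 91, 203]);
  translate([389, 17, 17]) cube([17, 91, 203]);
}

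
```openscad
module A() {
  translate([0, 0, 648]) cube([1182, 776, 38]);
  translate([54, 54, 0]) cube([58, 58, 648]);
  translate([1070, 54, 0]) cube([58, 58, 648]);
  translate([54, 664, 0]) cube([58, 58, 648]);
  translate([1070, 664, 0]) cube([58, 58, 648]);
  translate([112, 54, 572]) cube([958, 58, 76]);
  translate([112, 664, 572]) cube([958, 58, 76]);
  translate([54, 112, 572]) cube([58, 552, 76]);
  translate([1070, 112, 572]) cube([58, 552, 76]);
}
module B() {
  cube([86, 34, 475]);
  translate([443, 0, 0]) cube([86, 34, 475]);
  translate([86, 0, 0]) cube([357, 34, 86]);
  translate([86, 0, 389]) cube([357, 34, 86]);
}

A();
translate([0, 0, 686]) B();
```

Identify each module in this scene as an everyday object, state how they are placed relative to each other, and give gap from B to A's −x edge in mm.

The picture frame's min-x is at 0; the table's min-x is 0; gap = 0 mm.

A is a table. B is a picture frame. The picture frame is on top of the table. The gap from the picture frame to the table's −x edge is 0 mm.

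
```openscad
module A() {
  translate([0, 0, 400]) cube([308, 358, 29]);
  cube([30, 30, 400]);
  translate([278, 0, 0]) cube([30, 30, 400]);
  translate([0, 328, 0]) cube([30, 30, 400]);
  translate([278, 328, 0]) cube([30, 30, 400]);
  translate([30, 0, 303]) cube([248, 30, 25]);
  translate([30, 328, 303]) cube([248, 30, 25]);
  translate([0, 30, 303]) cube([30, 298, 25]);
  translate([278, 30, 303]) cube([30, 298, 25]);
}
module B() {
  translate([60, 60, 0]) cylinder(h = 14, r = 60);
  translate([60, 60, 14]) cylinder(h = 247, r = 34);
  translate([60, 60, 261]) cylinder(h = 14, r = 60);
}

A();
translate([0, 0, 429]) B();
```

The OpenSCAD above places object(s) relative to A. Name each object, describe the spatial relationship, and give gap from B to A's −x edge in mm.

The spool's min-x is at 0; the stool's min-x is 0; gap = 0 mm.

A is a stool. B is a spool. The spool is on top of the stool. The gap from the spool to the stool's −x edge is 0 mm.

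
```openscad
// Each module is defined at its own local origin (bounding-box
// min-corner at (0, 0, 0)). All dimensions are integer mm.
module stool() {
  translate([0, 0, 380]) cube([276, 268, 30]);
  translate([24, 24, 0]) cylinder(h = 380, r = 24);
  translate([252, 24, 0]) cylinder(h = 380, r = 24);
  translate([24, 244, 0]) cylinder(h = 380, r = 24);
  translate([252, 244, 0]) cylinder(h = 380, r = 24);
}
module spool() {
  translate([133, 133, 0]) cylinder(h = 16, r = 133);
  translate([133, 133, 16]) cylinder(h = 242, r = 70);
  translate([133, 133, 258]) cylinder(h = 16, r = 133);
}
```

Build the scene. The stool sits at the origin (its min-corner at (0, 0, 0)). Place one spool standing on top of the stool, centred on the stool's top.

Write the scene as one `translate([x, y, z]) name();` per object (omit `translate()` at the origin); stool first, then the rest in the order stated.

stool();
translate([5, 1, 410]) spool();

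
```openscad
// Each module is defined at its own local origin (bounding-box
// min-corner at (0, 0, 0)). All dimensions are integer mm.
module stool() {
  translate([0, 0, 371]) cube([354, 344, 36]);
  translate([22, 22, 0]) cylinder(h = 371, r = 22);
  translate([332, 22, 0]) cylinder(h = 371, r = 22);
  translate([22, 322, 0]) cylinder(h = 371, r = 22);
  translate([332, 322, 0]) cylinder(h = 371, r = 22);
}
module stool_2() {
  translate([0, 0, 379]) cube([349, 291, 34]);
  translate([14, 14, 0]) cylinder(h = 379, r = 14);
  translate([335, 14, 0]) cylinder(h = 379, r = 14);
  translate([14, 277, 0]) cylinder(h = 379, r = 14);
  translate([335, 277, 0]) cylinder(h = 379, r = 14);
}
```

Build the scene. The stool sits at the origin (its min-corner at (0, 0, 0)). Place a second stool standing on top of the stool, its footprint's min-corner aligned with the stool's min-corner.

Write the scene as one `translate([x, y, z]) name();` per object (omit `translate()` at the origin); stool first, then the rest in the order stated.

stool();
translate([0, 0, 407]) stool_2();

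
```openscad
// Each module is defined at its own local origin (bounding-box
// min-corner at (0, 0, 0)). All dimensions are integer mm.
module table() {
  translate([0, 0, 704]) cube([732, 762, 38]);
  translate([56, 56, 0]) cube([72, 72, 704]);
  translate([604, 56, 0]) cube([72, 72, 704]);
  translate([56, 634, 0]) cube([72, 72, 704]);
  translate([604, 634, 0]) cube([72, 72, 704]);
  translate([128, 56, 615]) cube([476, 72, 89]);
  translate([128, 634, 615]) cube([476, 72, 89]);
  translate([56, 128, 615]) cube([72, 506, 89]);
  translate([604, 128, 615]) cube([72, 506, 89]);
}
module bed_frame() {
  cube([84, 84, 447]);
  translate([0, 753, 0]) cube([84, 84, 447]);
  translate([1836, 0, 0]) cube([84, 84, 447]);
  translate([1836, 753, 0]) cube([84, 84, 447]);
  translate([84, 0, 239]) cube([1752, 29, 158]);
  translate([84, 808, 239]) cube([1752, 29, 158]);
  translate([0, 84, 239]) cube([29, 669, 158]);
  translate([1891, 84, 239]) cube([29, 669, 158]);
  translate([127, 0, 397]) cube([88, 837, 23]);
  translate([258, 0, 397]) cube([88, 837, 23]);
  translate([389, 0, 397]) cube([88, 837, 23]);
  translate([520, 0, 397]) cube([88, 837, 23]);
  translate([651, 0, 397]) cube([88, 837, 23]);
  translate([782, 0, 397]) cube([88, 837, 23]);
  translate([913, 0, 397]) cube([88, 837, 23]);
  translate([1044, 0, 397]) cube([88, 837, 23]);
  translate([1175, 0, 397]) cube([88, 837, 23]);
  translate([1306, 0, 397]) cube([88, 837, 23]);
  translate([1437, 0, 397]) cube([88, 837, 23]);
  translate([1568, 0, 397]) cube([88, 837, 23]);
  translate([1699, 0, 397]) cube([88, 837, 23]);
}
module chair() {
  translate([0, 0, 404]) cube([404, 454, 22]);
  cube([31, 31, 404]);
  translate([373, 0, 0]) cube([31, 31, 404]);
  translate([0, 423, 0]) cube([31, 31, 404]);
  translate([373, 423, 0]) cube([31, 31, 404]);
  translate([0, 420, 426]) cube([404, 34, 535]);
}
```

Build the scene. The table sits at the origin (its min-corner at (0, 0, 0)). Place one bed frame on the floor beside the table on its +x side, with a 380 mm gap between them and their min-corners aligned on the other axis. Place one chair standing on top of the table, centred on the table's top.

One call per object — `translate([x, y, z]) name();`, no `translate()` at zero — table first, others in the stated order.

table();
translate([1112, 0, 0]) bed_frame();
translate([164, 154, 742]) chair();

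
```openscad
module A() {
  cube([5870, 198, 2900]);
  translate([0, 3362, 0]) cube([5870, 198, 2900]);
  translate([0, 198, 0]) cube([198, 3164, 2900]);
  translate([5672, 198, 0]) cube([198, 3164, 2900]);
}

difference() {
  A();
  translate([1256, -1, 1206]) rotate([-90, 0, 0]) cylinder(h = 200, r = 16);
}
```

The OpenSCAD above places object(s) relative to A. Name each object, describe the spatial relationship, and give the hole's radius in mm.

A is a house frame. The house frame has a circular hole through its front wall. The hole's radius is 16 mm.

The subtracted cylinder has r = 16 mm.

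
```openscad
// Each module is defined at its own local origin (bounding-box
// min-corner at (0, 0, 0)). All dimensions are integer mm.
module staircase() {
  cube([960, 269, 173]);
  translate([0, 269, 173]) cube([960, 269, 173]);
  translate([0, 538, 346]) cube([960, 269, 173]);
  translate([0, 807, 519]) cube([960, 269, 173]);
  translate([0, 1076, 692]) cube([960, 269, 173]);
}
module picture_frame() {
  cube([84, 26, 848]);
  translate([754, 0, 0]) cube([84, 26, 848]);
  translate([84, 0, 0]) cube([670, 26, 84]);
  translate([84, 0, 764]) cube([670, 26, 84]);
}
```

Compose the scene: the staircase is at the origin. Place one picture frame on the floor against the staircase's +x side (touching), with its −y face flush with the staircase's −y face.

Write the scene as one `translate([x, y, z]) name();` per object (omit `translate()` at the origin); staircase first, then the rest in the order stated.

staircase();
translate([960, 0, 0]) picture_frame();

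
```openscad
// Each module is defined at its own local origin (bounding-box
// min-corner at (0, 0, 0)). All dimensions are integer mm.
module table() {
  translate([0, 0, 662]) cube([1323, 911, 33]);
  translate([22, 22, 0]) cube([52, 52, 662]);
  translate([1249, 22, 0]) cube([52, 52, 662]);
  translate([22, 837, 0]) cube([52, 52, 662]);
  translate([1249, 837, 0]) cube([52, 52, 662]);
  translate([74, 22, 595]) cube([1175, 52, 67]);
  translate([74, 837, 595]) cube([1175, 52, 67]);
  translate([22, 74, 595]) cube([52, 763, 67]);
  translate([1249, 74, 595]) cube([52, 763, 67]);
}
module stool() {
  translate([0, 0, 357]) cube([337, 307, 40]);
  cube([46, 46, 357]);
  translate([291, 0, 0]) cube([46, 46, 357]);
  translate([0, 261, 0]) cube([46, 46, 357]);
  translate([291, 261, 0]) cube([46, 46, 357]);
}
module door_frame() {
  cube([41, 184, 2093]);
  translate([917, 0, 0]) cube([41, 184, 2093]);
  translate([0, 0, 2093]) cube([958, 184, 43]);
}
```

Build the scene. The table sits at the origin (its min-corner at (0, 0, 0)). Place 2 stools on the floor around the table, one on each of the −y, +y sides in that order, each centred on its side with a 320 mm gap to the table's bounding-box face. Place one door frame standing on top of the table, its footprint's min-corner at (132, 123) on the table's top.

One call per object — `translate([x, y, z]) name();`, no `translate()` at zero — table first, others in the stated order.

table();
translate([493, -627, 0]) stool();
translate([493, 1231, 0]) stool();
translate([132, 123, 695]) door_frame();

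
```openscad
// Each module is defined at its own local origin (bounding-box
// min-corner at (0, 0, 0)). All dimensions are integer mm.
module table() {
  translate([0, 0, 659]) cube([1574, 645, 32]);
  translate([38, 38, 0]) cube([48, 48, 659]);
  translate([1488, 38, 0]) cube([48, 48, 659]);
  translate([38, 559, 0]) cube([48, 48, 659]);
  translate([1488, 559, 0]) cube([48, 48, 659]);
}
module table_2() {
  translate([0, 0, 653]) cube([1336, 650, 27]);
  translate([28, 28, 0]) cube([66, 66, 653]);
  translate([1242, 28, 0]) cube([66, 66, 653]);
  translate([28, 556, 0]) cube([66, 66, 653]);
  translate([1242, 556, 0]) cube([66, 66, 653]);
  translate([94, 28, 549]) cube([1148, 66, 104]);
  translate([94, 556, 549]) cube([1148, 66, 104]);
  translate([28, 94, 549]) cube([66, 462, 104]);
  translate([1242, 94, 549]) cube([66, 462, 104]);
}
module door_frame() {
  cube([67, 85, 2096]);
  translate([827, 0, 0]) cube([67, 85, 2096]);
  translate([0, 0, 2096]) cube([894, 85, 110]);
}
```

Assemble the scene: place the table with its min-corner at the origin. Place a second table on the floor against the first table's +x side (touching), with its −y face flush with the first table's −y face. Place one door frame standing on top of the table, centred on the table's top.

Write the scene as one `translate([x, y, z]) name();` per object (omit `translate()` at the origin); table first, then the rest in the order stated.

table();
translate([1574, 0, 0]) table_2();
translate([340, 280, 691]) door_frame();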